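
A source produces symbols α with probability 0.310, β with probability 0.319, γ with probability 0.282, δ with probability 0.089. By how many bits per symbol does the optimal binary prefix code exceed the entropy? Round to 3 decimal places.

Entropy H = −Σ p log₂ p ≈ 1.8752 bits.
Huffman merges: 89/1000+141/500→371/1000; 31/100+319/1000→629/1000; 371/1000+629/1000→1. L = 2 ≈ 2.0000.
L − H = 2.0000 − 1.8752 = 0.125 bits.

0.125 bits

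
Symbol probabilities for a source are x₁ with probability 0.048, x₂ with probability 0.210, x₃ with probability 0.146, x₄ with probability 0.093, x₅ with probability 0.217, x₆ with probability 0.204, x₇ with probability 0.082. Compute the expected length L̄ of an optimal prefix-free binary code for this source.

Repeatedly combine the two least-probable nodes; the expected code length is the sum of the merged weights.
merge 6/125 + 41/500 → 13/100
merge 93/1000 + 13/100 → 223/1000
merge 73/500 + 51/250 → 7/20
merge 21/100 + 217/1000 → 427/1000
merge 223/1000 + 7/20 → 573/1000
merge 427/1000 + 573/1000 → 1
L = 13/100 + 223/1000 + 7/20 + 427/1000 + 573/1000 + 1 = 2703/1000 = 2.703 bits/symbol.

2.703 bits/symbol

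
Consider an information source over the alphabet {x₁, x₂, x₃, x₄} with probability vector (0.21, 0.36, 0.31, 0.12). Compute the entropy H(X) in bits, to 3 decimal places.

1.894 bits

H = −Σ pᵢ log₂ pᵢ.
−0.21·log₂(0.21) = 0.4728
−0.36·log₂(0.36) = 0.5306
−0.31·log₂(0.31) = 0.5238
−0.12·log₂(0.12) = 0.3671
Sum ≈ 1.8943 → 1.894 bits.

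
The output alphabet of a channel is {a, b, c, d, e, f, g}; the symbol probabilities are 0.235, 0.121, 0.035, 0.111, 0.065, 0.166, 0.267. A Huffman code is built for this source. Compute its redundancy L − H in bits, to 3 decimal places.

0.022 bits

Entropy H = −Σ p log₂ p ≈ 2.5760 bits.
Huffman merges: 7/200+13/200→1/10; 1/10+111/1000→211/1000; 121/1000+83/500→287/1000; 211/1000+47/200→223/500; 267/1000+287/1000→277/500; 223/500+277/500→1. L = 1299/500 ≈ 2.5980.
L − H = 2.5980 − 2.5760 = 0.022 bits.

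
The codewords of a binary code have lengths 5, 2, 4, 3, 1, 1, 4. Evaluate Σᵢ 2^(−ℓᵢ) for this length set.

1.53125

With common denominator 2^5 = 32: Σ 2^(−ℓᵢ) = 1/32 + 8/32 + 2/32 + 4/32 + 16/32 + 16/32 + 2/32 = 49/32 = 1.53125.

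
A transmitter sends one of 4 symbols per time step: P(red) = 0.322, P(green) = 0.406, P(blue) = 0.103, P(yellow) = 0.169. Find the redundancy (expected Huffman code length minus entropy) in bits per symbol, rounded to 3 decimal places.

0.040 bits

Entropy H = −Σ p log₂ p ≈ 1.8256 bits.
Huffman merges: 103/1000+169/1000→34/125; 34/125+161/500→297/500; 203/500+297/500→1. L = 933/500 ≈ 1.8660.
L − H = 1.8660 − 1.8256 = 0.040 bits.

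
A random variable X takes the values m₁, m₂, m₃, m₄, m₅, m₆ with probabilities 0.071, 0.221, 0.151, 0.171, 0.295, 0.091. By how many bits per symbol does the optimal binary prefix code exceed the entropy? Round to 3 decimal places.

0.041 bits

Entropy H = −Σ p log₂ p ≈ 2.4340 bits.
Huffman merges: 71/1000+91/1000→81/500; 151/1000+81/500→313/1000; 171/1000+221/1000→49/125; 59/200+313/1000→76/125; 49/125+76/125→1. L = 99/40 ≈ 2.4750.
L − H = 2.4750 − 2.4340 = 0.041 bits.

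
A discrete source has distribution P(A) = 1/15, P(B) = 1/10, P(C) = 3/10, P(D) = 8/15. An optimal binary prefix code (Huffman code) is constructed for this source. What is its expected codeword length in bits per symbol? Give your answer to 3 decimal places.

Repeatedly combine the two least-probable nodes; the expected code length is the sum of the merged weights.
merge 1/15 + 1/10 → 1/6
merge 1/6 + 3/10 → 7/15
merge 7/15 + 8/15 → 1
L = 1/6 + 7/15 + 1 = 49/30 ≈ 1.633 bits/symbol.

1.633 bits/symbol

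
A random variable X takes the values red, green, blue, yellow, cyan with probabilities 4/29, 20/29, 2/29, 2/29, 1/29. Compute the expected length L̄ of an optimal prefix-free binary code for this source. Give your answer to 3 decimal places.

1.586 bits/symbol

Repeatedly combine the two least-probable nodes; the expected code length is the sum of the merged weights.
merge 1/29 + 2/29 → 3/29
merge 2/29 + 3/29 → 5/29
merge 4/29 + 5/29 → 9/29
merge 9/29 + 20/29 → 1
L = 3/29 + 5/29 + 9/29 + 1 = 46/29 ≈ 1.586 bits/symbol.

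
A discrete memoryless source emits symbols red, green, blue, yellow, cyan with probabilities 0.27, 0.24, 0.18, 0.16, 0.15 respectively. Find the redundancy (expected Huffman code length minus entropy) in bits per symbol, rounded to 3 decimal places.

0.027 bits

Entropy H = −Σ p log₂ p ≈ 2.2830 bits.
Huffman merges: 3/20+4/25→31/100; 9/50+6/25→21/50; 27/100+31/100→29/50; 21/50+29/50→1. L = 231/100 ≈ 2.3100.
L − H = 2.3100 − 2.2830 = 0.027 bits.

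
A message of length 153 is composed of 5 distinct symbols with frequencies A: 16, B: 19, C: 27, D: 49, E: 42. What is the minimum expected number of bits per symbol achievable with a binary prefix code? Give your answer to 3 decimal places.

Probabilities are the counts divided by 153.
Repeatedly combine the two least-probable nodes; the expected code length is the sum of the merged weights.
merge 16/153 + 19/153 → 35/153
merge 3/17 + 35/153 → 62/153
merge 14/51 + 49/153 → 91/153
merge 62/153 + 91/153 → 1
L = 35/153 + 62/153 + 91/153 + 1 = 341/153 ≈ 2.229 bits/symbol.

2.229 bits/symbol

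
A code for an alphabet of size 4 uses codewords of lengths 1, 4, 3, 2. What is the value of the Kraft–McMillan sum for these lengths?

With common denominator 2^4 = 16: Σ 2^(−ℓᵢ) = 8/16 + 1/16 + 2/16 + 4/16 = 15/16 = 0.9375.

0.9375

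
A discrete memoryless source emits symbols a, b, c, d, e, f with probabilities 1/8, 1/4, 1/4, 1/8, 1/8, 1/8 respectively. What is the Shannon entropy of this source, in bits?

Each probability is a power of 1/2, so log₂(1/p) is an integer.
H = Σ p·log₂(1/p) = 1/8·3 + 1/4·2 + 1/4·2 + 1/8·3 + 1/8·3 + 1/8·3 = 2.5 bits.

2.5 bits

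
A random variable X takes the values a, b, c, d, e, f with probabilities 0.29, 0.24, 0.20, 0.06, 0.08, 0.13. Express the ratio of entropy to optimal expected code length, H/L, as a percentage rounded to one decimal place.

99.3%

Entropy H = −Σ p log₂ p ≈ 2.3941 bits.
Huffman merges: 3/50+2/25→7/50; 13/100+7/50→27/100; 1/5+6/25→11/25; 27/100+29/100→14/25; 11/25+14/25→1. L = 241/100 ≈ 2.4100.
Efficiency = H/L = 2.3941/2.4100 = 99.3%.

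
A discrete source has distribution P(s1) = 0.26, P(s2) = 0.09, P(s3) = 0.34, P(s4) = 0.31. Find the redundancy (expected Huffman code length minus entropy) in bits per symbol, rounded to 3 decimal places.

Entropy H = −Σ p log₂ p ≈ 1.8709 bits.
Huffman merges: 9/100+13/50→7/20; 31/100+17/50→13/20; 7/20+13/20→1. L = 2 ≈ 2.0000.
L − H = 2.0000 − 1.8709 = 0.129 bits.

0.129 bits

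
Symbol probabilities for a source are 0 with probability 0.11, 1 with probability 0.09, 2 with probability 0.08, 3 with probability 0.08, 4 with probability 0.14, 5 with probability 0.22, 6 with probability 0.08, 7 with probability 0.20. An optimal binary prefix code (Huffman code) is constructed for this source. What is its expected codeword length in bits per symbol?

2.91 bits/symbol

Repeatedly combine the two least-probable nodes; the expected code length is the sum of the merged weights.
merge 2/25 + 2/25 → 4/25
merge 2/25 + 9/100 → 17/100
merge 11/100 + 7/50 → 1/4
merge 4/25 + 17/100 → 33/100
merge 1/5 + 11/50 → 21/50
merge 1/4 + 33/100 → 29/50
merge 21/50 + 29/50 → 1
L = 4/25 + 17/100 + 1/4 + 33/100 + 21/50 + 29/50 + 1 = 291/100 = 2.91 bits/symbol.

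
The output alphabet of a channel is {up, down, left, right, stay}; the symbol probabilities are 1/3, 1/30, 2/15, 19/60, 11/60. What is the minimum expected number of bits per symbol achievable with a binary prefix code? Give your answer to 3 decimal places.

2.167 bits/symbol

Repeatedly combine the two least-probable nodes; the expected code length is the sum of the merged weights.
merge 1/30 + 2/15 → 1/6
merge 1/6 + 11/60 → 7/20
merge 19/60 + 1/3 → 13/20
merge 7/20 + 13/20 → 1
L = 1/6 + 7/20 + 13/20 + 1 = 13/6 ≈ 2.167 bits/symbol.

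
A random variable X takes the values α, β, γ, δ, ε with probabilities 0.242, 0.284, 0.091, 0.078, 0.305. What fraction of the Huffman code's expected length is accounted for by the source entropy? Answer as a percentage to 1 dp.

Entropy H = −Σ p log₂ p ≈ 2.1354 bits.
Huffman merges: 39/500+91/1000→169/1000; 169/1000+121/500→411/1000; 71/250+61/200→589/1000; 411/1000+589/1000→1. L = 2169/1000 ≈ 2.1690.
Efficiency = H/L = 2.1354/2.1690 = 98.4%.

98.4%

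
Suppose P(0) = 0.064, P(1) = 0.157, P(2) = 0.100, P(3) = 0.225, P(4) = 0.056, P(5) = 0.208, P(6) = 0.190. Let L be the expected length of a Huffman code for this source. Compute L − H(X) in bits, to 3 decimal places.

0.038 bits

Entropy H = −Σ p log₂ p ≈ 2.6489 bits.
Huffman merges: 7/125+8/125→3/25; 1/10+3/25→11/50; 157/1000+19/100→347/1000; 26/125+11/50→107/250; 9/40+347/1000→143/250; 107/250+143/250→1. L = 2687/1000 ≈ 2.6870.
L − H = 2.6870 − 2.6489 = 0.038 bits.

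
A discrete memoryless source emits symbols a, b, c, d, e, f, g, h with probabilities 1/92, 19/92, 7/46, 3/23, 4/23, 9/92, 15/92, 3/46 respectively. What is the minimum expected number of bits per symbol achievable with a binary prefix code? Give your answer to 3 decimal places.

Repeatedly combine the two least-probable nodes; the expected code length is the sum of the merged weights.
merge 1/92 + 3/46 → 7/92
merge 7/92 + 9/92 → 4/23
merge 3/23 + 7/46 → 13/46
merge 15/92 + 4/23 → 31/92
merge 4/23 + 19/92 → 35/92
merge 13/46 + 31/92 → 57/92
merge 35/92 + 57/92 → 1
L = 7/92 + 4/23 + 13/46 + 31/92 + 35/92 + 57/92 + 1 = 66/23 ≈ 2.870 bits/symbol.

2.870 bits/symbol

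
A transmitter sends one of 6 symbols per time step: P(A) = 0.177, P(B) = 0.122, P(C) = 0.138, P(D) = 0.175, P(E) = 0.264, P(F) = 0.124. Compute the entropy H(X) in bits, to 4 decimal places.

2.5275 bits

H = −Σ pᵢ log₂ pᵢ.
−0.177·log₂(0.177) = 0.4422
−0.122·log₂(0.122) = 0.3703
−0.138·log₂(0.138) = 0.3943
−0.175·log₂(0.175) = 0.4401
−0.264·log₂(0.264) = 0.5072
−0.124·log₂(0.124) = 0.3734
Sum ≈ 2.5275 → 2.5275 bits.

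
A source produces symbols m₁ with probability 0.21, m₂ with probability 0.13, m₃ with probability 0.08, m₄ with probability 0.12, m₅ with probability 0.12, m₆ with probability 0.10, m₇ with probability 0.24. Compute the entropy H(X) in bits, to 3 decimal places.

H = −Σ pᵢ log₂ pᵢ.
−0.21·log₂(0.21) = 0.4728
−0.13·log₂(0.13) = 0.3826
−0.08·log₂(0.08) = 0.2915
−0.12·log₂(0.12) = 0.3671
−0.12·log₂(0.12) = 0.3671
−0.10·log₂(0.10) = 0.3322
−0.24·log₂(0.24) = 0.4941
Sum ≈ 2.7074 → 2.707 bits.

2.707 bits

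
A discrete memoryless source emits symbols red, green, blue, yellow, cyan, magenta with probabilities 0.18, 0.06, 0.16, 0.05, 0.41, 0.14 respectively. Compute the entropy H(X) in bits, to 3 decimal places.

H = −Σ pᵢ log₂ pᵢ.
−0.18·log₂(0.18) = 0.4453
−0.06·log₂(0.06) = 0.2435
−0.16·log₂(0.16) = 0.4230
−0.05·log₂(0.05) = 0.2161
−0.41·log₂(0.41) = 0.5274
−0.14·log₂(0.14) = 0.3971
Sum ≈ 2.2524 → 2.252 bits.

2.252 bits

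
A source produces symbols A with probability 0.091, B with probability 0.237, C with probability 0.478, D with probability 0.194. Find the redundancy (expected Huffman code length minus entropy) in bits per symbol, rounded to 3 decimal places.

Entropy H = −Σ p log₂ p ≈ 1.7749 bits.
Huffman merges: 91/1000+97/500→57/200; 237/1000+57/200→261/500; 239/500+261/500→1. L = 1807/1000 ≈ 1.8070.
L − H = 1.8070 − 1.7749 = 0.032 bits.

0.032 bits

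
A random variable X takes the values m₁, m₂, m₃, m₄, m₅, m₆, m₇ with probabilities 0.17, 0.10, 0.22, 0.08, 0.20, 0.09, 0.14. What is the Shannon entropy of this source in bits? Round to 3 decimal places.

H = −Σ pᵢ log₂ pᵢ.
−0.17·log₂(0.17) = 0.4346
−0.10·log₂(0.10) = 0.3322
−0.22·log₂(0.22) = 0.4806
−0.08·log₂(0.08) = 0.2915
−0.20·log₂(0.20) = 0.4644
−0.09·log₂(0.09) = 0.3127
−0.14·log₂(0.14) = 0.3971
Sum ≈ 2.7130 → 2.713 bits.

2.713 bits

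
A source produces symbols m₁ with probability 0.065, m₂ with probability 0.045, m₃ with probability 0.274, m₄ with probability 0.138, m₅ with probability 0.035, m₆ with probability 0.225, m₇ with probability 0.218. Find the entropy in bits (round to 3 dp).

2.496 bits

H = −Σ pᵢ log₂ pᵢ.
−0.065·log₂(0.065) = 0.2563
−0.045·log₂(0.045) = 0.2013
−0.274·log₂(0.274) = 0.5118
−0.138·log₂(0.138) = 0.3943
−0.035·log₂(0.035) = 0.1693
−0.225·log₂(0.225) = 0.4842
−0.218·log₂(0.218) = 0.4791
Sum ≈ 2.4963 → 2.496 bits.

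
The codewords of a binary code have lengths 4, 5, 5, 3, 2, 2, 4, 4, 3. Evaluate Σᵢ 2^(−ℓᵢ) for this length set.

With common denominator 2^5 = 32: Σ 2^(−ℓᵢ) = 2/32 + 1/32 + 1/32 + 4/32 + 8/32 + 8/32 + 2/32 + 2/32 + 4/32 = 32/32 = 1.

1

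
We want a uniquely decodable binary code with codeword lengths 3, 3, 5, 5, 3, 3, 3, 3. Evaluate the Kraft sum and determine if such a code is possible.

0.8125; yes

With common denominator 2^5 = 32: Σ 2^(−ℓᵢ) = 4/32 + 4/32 + 1/32 + 1/32 + 4/32 + 4/32 + 4/32 + 4/32 = 26/32 = 0.8125.
Kraft's inequality requires Σ ≤ 1; here Σ = 0.8125 ≤ 1, so such a prefix code exists.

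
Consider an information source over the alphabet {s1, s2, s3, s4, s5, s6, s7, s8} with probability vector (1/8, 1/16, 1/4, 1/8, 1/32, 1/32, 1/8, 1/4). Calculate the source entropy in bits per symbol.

Each probability is a power of 1/2, so log₂(1/p) is an integer.
H = Σ p·log₂(1/p) = 1/8·3 + 1/16·4 + 1/4·2 + 1/8·3 + 1/32·5 + 1/32·5 + 1/8·3 + 1/4·2 = 2.6875 bits.

2.6875 bits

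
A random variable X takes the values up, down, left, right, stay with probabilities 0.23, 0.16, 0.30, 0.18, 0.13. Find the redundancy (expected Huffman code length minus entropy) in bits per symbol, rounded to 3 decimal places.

0.030 bits

Entropy H = −Σ p log₂ p ≈ 2.2597 bits.
Huffman merges: 13/100+4/25→29/100; 9/50+23/100→41/100; 29/100+3/10→59/100; 41/100+59/100→1. L = 229/100 ≈ 2.2900.
L − H = 2.2900 − 2.2597 = 0.030 bits.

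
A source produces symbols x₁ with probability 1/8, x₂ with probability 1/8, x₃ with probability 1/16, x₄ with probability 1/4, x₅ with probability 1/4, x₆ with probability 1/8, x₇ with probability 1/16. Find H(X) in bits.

Each probability is a power of 1/2, so log₂(1/p) is an integer.
H = Σ p·log₂(1/p) = 1/8·3 + 1/8·3 + 1/16·4 + 1/4·2 + 1/4·2 + 1/8·3 + 1/16·4 = 2.625 bits.

2.625 bits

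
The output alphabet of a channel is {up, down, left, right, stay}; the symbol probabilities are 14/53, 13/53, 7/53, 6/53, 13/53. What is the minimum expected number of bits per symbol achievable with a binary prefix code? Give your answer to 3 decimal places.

2.245 bits/symbol

Repeatedly combine the two least-probable nodes; the expected code length is the sum of the merged weights.
merge 6/53 + 7/53 → 13/53
merge 13/53 + 13/53 → 26/53
merge 13/53 + 14/53 → 27/53
merge 26/53 + 27/53 → 1
L = 13/53 + 26/53 + 27/53 + 1 = 119/53 ≈ 2.245 bits/symbol.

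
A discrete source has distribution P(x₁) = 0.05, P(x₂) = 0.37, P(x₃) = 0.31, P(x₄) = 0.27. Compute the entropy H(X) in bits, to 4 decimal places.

H = −Σ pᵢ log₂ pᵢ.
−0.05·log₂(0.05) = 0.2161
−0.37·log₂(0.37) = 0.5307
−0.31·log₂(0.31) = 0.5238
−0.27·log₂(0.27) = 0.5100
Sum ≈ 1.7806 → 1.7806 bits.

1.7806 bits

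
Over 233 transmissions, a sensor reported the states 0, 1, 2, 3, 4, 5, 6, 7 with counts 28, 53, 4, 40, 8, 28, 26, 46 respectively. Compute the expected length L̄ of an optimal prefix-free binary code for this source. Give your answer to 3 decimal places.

2.790 bits/symbol

Probabilities are the counts divided by 233.
Repeatedly combine the two least-probable nodes; the expected code length is the sum of the merged weights.
merge 4/233 + 8/233 → 12/233
merge 12/233 + 26/233 → 38/233
merge 28/233 + 28/233 → 56/233
merge 38/233 + 40/233 → 78/233
merge 46/233 + 53/233 → 99/233
merge 56/233 + 78/233 → 134/233
merge 99/233 + 134/233 → 1
L = 12/233 + 38/233 + 56/233 + 78/233 + 99/233 + 134/233 + 1 = 650/233 ≈ 2.790 bits/symbol.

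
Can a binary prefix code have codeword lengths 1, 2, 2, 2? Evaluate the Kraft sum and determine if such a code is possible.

With common denominator 2^2 = 4: Σ 2^(−ℓᵢ) = 2/4 + 1/4 + 1/4 + 1/4 = 5/4 = 1.25.
Kraft's inequality requires Σ ≤ 1; here Σ = 1.25 > 1, so no such prefix code exists.

1.25; no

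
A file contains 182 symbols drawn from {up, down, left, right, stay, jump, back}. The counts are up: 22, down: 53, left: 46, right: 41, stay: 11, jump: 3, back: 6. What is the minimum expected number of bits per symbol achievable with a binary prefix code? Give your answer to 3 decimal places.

2.390 bits/symbol

Probabilities are the counts divided by 182.
Repeatedly combine the two least-probable nodes; the expected code length is the sum of the merged weights.
merge 3/182 + 3/91 → 9/182
merge 9/182 + 11/182 → 10/91
merge 10/91 + 11/91 → 3/13
merge 41/182 + 3/13 → 83/182
merge 23/91 + 53/182 → 99/182
merge 83/182 + 99/182 → 1
L = 9/182 + 10/91 + 3/13 + 83/182 + 99/182 + 1 = 435/182 ≈ 2.390 bits/symbol.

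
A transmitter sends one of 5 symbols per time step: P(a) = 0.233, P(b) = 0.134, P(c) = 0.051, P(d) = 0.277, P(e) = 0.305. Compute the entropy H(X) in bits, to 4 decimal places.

H = −Σ pᵢ log₂ pᵢ.
−0.233·log₂(0.233) = 0.4897
−0.134·log₂(0.134) = 0.3886
−0.051·log₂(0.051) = 0.2190
−0.277·log₂(0.277) = 0.5130
−0.305·log₂(0.305) = 0.5225
Sum ≈ 2.1327 → 2.1327 bits.

2.1327 bits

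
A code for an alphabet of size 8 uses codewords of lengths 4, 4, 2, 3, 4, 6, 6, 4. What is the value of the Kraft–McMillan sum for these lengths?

0.65625

With common denominator 2^6 = 64: Σ 2^(−ℓᵢ) = 4/64 + 4/64 + 16/64 + 8/64 + 4/64 + 1/64 + 1/64 + 4/64 = 42/64 = 0.65625.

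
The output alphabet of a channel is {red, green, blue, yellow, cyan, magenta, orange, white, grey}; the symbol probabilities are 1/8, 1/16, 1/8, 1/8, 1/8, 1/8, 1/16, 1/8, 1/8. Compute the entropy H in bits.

3.125 bits

Each probability is a power of 1/2, so log₂(1/p) is an integer.
H = Σ p·log₂(1/p) = 1/8·3 + 1/16·4 + 1/8·3 + 1/8·3 + 1/8·3 + 1/8·3 + 1/16·4 + 1/8·3 + 1/8·3 = 3.125 bits.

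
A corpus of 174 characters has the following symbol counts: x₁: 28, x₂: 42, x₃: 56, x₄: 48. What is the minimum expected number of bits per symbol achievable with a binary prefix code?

Probabilities are the counts divided by 174.
Repeatedly combine the two least-probable nodes; the expected code length is the sum of the merged weights.
merge 14/87 + 7/29 → 35/87
merge 8/29 + 28/87 → 52/87
merge 35/87 + 52/87 → 1
L = 35/87 + 52/87 + 1 = 2 bits/symbol.

2 bits/symbol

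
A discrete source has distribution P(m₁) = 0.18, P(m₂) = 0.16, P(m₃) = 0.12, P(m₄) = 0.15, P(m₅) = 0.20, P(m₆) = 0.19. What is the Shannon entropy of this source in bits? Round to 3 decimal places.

H = −Σ pᵢ log₂ pᵢ.
−0.18·log₂(0.18) = 0.4453
−0.16·log₂(0.16) = 0.4230
−0.12·log₂(0.12) = 0.3671
−0.15·log₂(0.15) = 0.4105
−0.20·log₂(0.20) = 0.4644
−0.19·log₂(0.19) = 0.4552
Sum ≈ 2.5655 → 2.566 bits.

2.566 bits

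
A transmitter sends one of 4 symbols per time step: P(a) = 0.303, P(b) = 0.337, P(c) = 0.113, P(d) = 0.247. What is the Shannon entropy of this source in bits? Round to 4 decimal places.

1.9045 bits

H = −Σ pᵢ log₂ pᵢ.
−0.303·log₂(0.303) = 0.5220
−0.337·log₂(0.337) = 0.5288
−0.113·log₂(0.113) = 0.3555
−0.247·log₂(0.247) = 0.4983
Sum ≈ 1.9045 → 1.9045 bits.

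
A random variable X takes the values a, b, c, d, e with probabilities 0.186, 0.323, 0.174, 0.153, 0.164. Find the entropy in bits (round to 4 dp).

H = −Σ pᵢ log₂ pᵢ.
−0.186·log₂(0.186) = 0.4514
−0.323·log₂(0.323) = 0.5266
−0.174·log₂(0.174) = 0.4390
−0.153·log₂(0.153) = 0.4144
−0.164·log₂(0.164) = 0.4278
Sum ≈ 2.2591 → 2.2591 bits.

2.2591 bits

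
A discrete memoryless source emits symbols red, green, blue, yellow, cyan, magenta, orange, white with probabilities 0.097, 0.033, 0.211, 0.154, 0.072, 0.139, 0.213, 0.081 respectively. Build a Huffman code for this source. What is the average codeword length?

Repeatedly combine the two least-probable nodes; the expected code length is the sum of the merged weights.
merge 33/1000 + 9/125 → 21/200
merge 81/1000 + 97/1000 → 89/500
merge 21/200 + 139/1000 → 61/250
merge 77/500 + 89/500 → 83/250
merge 211/1000 + 213/1000 → 53/125
merge 61/250 + 83/250 → 72/125
merge 53/125 + 72/125 → 1
L = 21/200 + 89/500 + 61/250 + 83/250 + 53/125 + 72/125 + 1 = 2859/1000 = 2.859 bits/symbol.

2.859 bits/symbol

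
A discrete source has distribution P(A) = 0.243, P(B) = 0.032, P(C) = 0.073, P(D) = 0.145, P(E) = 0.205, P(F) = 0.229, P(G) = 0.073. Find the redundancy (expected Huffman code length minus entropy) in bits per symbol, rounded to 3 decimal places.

0.040 bits

Entropy H = −Σ p log₂ p ≈ 2.5658 bits.
Huffman merges: 4/125+73/1000→21/200; 73/1000+21/200→89/500; 29/200+89/500→323/1000; 41/200+229/1000→217/500; 243/1000+323/1000→283/500; 217/500+283/500→1. L = 1303/500 ≈ 2.6060.
L − H = 2.6060 − 2.5658 = 0.040 bits.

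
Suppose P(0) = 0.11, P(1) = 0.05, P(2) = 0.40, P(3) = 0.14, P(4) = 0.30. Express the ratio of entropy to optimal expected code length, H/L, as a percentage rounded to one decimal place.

Entropy H = −Σ p log₂ p ≈ 2.0134 bits.
Huffman merges: 1/20+11/100→4/25; 7/50+4/25→3/10; 3/10+3/10→3/5; 2/5+3/5→1. L = 103/50 ≈ 2.0600.
Efficiency = H/L = 2.0134/2.0600 = 97.7%.

97.7%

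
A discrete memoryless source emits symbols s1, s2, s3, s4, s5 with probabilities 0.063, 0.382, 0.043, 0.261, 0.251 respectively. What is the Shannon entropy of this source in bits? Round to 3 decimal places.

H = −Σ pᵢ log₂ pᵢ.
−0.063·log₂(0.063) = 0.2513
−0.382·log₂(0.382) = 0.5304
−0.043·log₂(0.043) = 0.1952
−0.261·log₂(0.261) = 0.5058
−0.251·log₂(0.251) = 0.5006
Sum ≈ 1.9832 → 1.983 bits.

1.983 bits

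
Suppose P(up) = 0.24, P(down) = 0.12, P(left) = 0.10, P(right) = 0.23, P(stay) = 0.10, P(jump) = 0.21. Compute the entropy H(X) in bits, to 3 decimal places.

2.486 bits

H = −Σ pᵢ log₂ pᵢ.
−0.24·log₂(0.24) = 0.4941
−0.12·log₂(0.12) = 0.3671
−0.10·log₂(0.10) = 0.3322
−0.23·log₂(0.23) = 0.4877
−0.10·log₂(0.10) = 0.3322
−0.21·log₂(0.21) = 0.4728
Sum ≈ 2.4861 → 2.486 bits.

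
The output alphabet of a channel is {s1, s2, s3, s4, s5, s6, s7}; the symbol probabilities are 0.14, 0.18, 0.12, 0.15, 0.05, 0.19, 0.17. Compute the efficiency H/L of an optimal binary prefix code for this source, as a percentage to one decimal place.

97.4%

Entropy H = −Σ p log₂ p ≈ 2.7259 bits.
Huffman merges: 1/20+3/25→17/100; 7/50+3/20→29/100; 17/100+17/100→17/50; 9/50+19/100→37/100; 29/100+17/50→63/100; 37/100+63/100→1. L = 14/5 ≈ 2.8000.
Efficiency = H/L = 2.7259/2.8000 = 97.4%.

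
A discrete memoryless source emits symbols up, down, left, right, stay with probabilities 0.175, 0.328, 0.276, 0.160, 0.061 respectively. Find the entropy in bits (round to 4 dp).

2.1493 bits

H = −Σ pᵢ log₂ pᵢ.
−0.175·log₂(0.175) = 0.4401
−0.328·log₂(0.328) = 0.5275
−0.276·log₂(0.276) = 0.5126
−0.160·log₂(0.160) = 0.4230
−0.061·log₂(0.061) = 0.2461
Sum ≈ 2.1493 → 2.1493 bits.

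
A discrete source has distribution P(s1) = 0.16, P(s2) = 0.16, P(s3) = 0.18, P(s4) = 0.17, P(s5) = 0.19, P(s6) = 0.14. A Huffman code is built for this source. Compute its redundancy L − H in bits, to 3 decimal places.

0.052 bits

Entropy H = −Σ p log₂ p ≈ 2.5783 bits.
Huffman merges: 7/50+4/25→3/10; 4/25+17/100→33/100; 9/50+19/100→37/100; 3/10+33/100→63/100; 37/100+63/100→1. L = 263/100 ≈ 2.6300.
L − H = 2.6300 − 2.5783 = 0.052 bits.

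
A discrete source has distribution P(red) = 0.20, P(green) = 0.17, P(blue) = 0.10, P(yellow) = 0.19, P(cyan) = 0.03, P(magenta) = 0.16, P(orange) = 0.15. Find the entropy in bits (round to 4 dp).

H = −Σ pᵢ log₂ pᵢ.
−0.20·log₂(0.20) = 0.4644
−0.17·log₂(0.17) = 0.4346
−0.10·log₂(0.10) = 0.3322
−0.19·log₂(0.19) = 0.4552
−0.03·log₂(0.03) = 0.1518
−0.16·log₂(0.16) = 0.4230
−0.15·log₂(0.15) = 0.4105
Sum ≈ 2.6717 → 2.6717 bits.

2.6717 bits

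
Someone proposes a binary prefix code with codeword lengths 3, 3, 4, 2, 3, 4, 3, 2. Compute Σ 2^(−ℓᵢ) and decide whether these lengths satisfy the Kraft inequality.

1.125; no

With common denominator 2^4 = 16: Σ 2^(−ℓᵢ) = 2/16 + 2/16 + 1/16 + 4/16 + 2/16 + 1/16 + 2/16 + 4/16 = 18/16 = 1.125.
Kraft's inequality requires Σ ≤ 1; here Σ = 1.125 > 1, so no such prefix code exists.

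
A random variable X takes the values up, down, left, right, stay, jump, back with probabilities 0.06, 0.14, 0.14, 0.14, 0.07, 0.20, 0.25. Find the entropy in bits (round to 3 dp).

H = −Σ pᵢ log₂ pᵢ.
−0.06·log₂(0.06) = 0.2435
−0.14·log₂(0.14) = 0.3971
−0.14·log₂(0.14) = 0.3971
−0.14·log₂(0.14) = 0.3971
−0.07·log₂(0.07) = 0.2686
−0.20·log₂(0.20) = 0.4644
−0.25·log₂(0.25) = 0.5000
Sum ≈ 2.6678 → 2.668 bits.

2.668 bits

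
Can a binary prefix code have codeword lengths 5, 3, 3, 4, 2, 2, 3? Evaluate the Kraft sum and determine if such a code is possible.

With common denominator 2^5 = 32: Σ 2^(−ℓᵢ) = 1/32 + 4/32 + 4/32 + 2/32 + 8/32 + 8/32 + 4/32 = 31/32 = 0.96875.
Kraft's inequality requires Σ ≤ 1; here Σ = 0.96875 ≤ 1, so such a prefix code exists.

0.96875; yes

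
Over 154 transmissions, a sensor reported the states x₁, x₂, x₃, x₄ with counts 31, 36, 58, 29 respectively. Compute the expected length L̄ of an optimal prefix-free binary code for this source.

Probabilities are the counts divided by 154.
Repeatedly combine the two least-probable nodes; the expected code length is the sum of the merged weights.
merge 29/154 + 31/154 → 30/77
merge 18/77 + 29/77 → 47/77
merge 30/77 + 47/77 → 1
L = 30/77 + 47/77 + 1 = 2 bits/symbol.

2 bits/symbol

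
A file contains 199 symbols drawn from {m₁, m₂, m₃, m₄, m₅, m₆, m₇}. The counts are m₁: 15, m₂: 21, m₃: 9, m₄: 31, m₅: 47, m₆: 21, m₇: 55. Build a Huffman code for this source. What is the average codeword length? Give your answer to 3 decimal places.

Probabilities are the counts divided by 199.
Repeatedly combine the two least-probable nodes; the expected code length is the sum of the merged weights.
merge 9/199 + 15/199 → 24/199
merge 21/199 + 21/199 → 42/199
merge 24/199 + 31/199 → 55/199
merge 42/199 + 47/199 → 89/199
merge 55/199 + 55/199 → 110/199
merge 89/199 + 110/199 → 1
L = 24/199 + 42/199 + 55/199 + 89/199 + 110/199 + 1 = 519/199 ≈ 2.608 bits/symbol.

2.608 bits/symbol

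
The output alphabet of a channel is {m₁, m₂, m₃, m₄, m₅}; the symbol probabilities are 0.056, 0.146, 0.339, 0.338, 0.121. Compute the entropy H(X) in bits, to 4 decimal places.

2.0648 bits

H = −Σ pᵢ log₂ pᵢ.
−0.056·log₂(0.056) = 0.2329
−0.146·log₂(0.146) = 0.4053
−0.339·log₂(0.339) = 0.5291
−0.338·log₂(0.338) = 0.5289
−0.121·log₂(0.121) = 0.3687
Sum ≈ 2.0648 → 2.0648 bits.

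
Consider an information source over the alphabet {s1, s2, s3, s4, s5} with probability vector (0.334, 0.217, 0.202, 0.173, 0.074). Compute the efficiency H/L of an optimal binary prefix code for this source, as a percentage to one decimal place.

97.4%

Entropy H = −Σ p log₂ p ≈ 2.1887 bits.
Huffman merges: 37/500+173/1000→247/1000; 101/500+217/1000→419/1000; 247/1000+167/500→581/1000; 419/1000+581/1000→1. L = 2247/1000 ≈ 2.2470.
Efficiency = H/L = 2.1887/2.2470 = 97.4%.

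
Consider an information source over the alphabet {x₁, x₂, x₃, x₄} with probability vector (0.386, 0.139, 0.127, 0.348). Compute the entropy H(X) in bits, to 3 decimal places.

1.834 bits

H = −Σ pᵢ log₂ pᵢ.
−0.386·log₂(0.386) = 0.5301
−0.139·log₂(0.139) = 0.3957
−0.127·log₂(0.127) = 0.3781
−0.348·log₂(0.348) = 0.5299
Sum ≈ 1.8339 → 1.834 bits.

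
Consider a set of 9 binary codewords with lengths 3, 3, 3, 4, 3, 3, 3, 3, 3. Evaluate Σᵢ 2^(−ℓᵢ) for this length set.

With common denominator 2^4 = 16: Σ 2^(−ℓᵢ) = 2/16 + 2/16 + 2/16 + 1/16 + 2/16 + 2/16 + 2/16 + 2/16 + 2/16 = 17/16 = 1.0625.

1.0625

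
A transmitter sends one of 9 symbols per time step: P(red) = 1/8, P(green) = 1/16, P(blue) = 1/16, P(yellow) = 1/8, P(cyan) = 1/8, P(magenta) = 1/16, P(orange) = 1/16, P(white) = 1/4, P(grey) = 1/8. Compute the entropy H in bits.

Each probability is a power of 1/2, so log₂(1/p) is an integer.
H = Σ p·log₂(1/p) = 1/8·3 + 1/16·4 + 1/16·4 + 1/8·3 + 1/8·3 + 1/16·4 + 1/16·4 + 1/4·2 + 1/8·3 = 3 bits.

3 bits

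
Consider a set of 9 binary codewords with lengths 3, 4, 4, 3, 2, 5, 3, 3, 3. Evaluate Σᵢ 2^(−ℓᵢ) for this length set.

With common denominator 2^5 = 32: Σ 2^(−ℓᵢ) = 4/32 + 2/32 + 2/32 + 4/32 + 8/32 + 1/32 + 4/32 + 4/32 + 4/32 = 33/32 = 1.03125.

1.03125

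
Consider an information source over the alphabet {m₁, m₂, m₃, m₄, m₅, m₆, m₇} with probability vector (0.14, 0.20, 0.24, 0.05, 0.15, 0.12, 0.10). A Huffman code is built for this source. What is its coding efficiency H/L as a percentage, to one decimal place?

Entropy H = −Σ p log₂ p ≈ 2.6815 bits.
Huffman merges: 1/20+1/10→3/20; 3/25+7/50→13/50; 3/20+3/20→3/10; 1/5+6/25→11/25; 13/50+3/10→14/25; 11/25+14/25→1. L = 271/100 ≈ 2.7100.
Efficiency = H/L = 2.6815/2.7100 = 98.9%.

98.9%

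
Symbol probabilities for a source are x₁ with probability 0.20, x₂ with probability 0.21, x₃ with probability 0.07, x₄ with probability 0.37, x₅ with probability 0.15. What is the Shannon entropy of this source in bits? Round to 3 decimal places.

H = −Σ pᵢ log₂ pᵢ.
−0.20·log₂(0.20) = 0.4644
−0.21·log₂(0.21) = 0.4728
−0.07·log₂(0.07) = 0.2686
−0.37·log₂(0.37) = 0.5307
−0.15·log₂(0.15) = 0.4105
Sum ≈ 2.1470 → 2.147 bits.

2.147 bits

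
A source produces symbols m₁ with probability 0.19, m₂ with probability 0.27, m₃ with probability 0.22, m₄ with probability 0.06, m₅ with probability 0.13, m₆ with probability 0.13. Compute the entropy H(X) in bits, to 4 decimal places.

H = −Σ pᵢ log₂ pᵢ.
−0.19·log₂(0.19) = 0.4552
−0.27·log₂(0.27) = 0.5100
−0.22·log₂(0.22) = 0.4806
−0.06·log₂(0.06) = 0.2435
−0.13·log₂(0.13) = 0.3826
−0.13·log₂(0.13) = 0.3826
Sum ≈ 2.4546 → 2.4546 bits.

2.4546 bits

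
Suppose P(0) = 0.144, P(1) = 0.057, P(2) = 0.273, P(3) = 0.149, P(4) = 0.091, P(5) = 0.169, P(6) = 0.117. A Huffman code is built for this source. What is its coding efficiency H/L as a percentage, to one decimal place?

98.6%

Entropy H = −Σ p log₂ p ≈ 2.6691 bits.
Huffman merges: 57/1000+91/1000→37/250; 117/1000+18/125→261/1000; 37/250+149/1000→297/1000; 169/1000+261/1000→43/100; 273/1000+297/1000→57/100; 43/100+57/100→1. L = 1353/500 ≈ 2.7060.
Efficiency = H/L = 2.6691/2.7060 = 98.6%.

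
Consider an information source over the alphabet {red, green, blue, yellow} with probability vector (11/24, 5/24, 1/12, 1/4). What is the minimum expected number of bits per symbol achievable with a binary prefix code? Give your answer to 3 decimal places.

1.833 bits/symbol

Repeatedly combine the two least-probable nodes; the expected code length is the sum of the merged weights.
merge 1/12 + 5/24 → 7/24
merge 1/4 + 7/24 → 13/24
merge 11/24 + 13/24 → 1
L = 7/24 + 13/24 + 1 = 11/6 ≈ 1.833 bits/symbol.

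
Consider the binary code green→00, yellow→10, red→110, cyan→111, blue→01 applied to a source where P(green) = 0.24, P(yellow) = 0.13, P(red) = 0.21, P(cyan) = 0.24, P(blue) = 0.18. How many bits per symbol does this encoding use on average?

L̄ = Σ pᵢ·ℓᵢ = 0.24·2 + 0.13·2 + 0.21·3 + 0.24·3 + 0.18·2 = 2.45 bits/symbol.

2.45 bits/symbol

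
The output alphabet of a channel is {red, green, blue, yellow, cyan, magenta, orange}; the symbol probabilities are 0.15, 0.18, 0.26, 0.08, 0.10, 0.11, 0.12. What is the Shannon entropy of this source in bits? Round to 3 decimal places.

H = −Σ pᵢ log₂ pᵢ.
−0.15·log₂(0.15) = 0.4105
−0.18·log₂(0.18) = 0.4453
−0.26·log₂(0.26) = 0.5053
−0.08·log₂(0.08) = 0.2915
−0.10·log₂(0.10) = 0.3322
−0.11·log₂(0.11) = 0.3503
−0.12·log₂(0.12) = 0.3671
Sum ≈ 2.7022 → 2.702 bits.

2.702 bits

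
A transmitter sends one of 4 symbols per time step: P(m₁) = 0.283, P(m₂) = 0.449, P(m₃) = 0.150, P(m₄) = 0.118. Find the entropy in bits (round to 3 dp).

H = −Σ pᵢ log₂ pᵢ.
−0.283·log₂(0.283) = 0.5154
−0.449·log₂(0.449) = 0.5187
−0.150·log₂(0.150) = 0.4105
−0.118·log₂(0.118) = 0.3638
Sum ≈ 1.8084 → 1.808 bits.

1.808 bits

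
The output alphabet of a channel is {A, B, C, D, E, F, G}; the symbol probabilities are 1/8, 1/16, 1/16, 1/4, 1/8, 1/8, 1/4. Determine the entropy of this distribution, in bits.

2.625 bits

Each probability is a power of 1/2, so log₂(1/p) is an integer.
H = Σ p·log₂(1/p) = 1/8·3 + 1/16·4 + 1/16·4 + 1/4·2 + 1/8·3 + 1/8·3 + 1/4·2 = 2.625 bits.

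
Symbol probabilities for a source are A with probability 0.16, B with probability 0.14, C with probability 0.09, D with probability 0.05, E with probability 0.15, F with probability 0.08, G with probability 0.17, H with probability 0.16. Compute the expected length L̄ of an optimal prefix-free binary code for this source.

2.96 bits/symbol

Repeatedly combine the two least-probable nodes; the expected code length is the sum of the merged weights.
merge 1/20 + 2/25 → 13/100
merge 9/100 + 13/100 → 11/50
merge 7/50 + 3/20 → 29/100
merge 4/25 + 4/25 → 8/25
merge 17/100 + 11/50 → 39/100
merge 29/100 + 8/25 → 61/100
merge 39/100 + 61/100 → 1
L = 13/100 + 11/50 + 29/100 + 8/25 + 39/100 + 61/100 + 1 = 74/25 = 2.96 bits/symbol.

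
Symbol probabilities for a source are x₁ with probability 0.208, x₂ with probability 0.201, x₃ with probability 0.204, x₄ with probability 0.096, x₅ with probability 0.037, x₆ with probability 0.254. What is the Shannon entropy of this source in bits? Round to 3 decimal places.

2.407 bits

H = −Σ pᵢ log₂ pᵢ.
−0.208·log₂(0.208) = 0.4712
−0.201·log₂(0.201) = 0.4653
−0.204·log₂(0.204) = 0.4678
−0.096·log₂(0.096) = 0.3246
−0.037·log₂(0.037) = 0.1760
−0.254·log₂(0.254) = 0.5022
Sum ≈ 2.4070 → 2.407 bits.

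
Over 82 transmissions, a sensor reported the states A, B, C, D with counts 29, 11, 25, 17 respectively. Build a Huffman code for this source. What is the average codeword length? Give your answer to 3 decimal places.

Probabilities are the counts divided by 82.
Repeatedly combine the two least-probable nodes; the expected code length is the sum of the merged weights.
merge 11/82 + 17/82 → 14/41
merge 25/82 + 14/41 → 53/82
merge 29/82 + 53/82 → 1
L = 14/41 + 53/82 + 1 = 163/82 ≈ 1.988 bits/symbol.

1.988 bits/symbol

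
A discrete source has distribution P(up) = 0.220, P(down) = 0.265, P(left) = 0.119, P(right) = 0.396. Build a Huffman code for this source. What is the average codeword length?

1.943 bits/symbol

Repeatedly combine the two least-probable nodes; the expected code length is the sum of the merged weights.
merge 119/1000 + 11/50 → 339/1000
merge 53/200 + 339/1000 → 151/250
merge 99/250 + 151/250 → 1
L = 339/1000 + 151/250 + 1 = 1943/1000 = 1.943 bits/symbol.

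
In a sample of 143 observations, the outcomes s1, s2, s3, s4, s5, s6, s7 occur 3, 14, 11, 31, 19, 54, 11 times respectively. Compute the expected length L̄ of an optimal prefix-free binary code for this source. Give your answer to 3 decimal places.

Probabilities are the counts divided by 143.
Repeatedly combine the two least-probable nodes; the expected code length is the sum of the merged weights.
merge 3/143 + 1/13 → 14/143
merge 1/13 + 14/143 → 25/143
merge 14/143 + 19/143 → 3/13
merge 25/143 + 31/143 → 56/143
merge 3/13 + 54/143 → 87/143
merge 56/143 + 87/143 → 1
L = 14/143 + 25/143 + 3/13 + 56/143 + 87/143 + 1 = 358/143 ≈ 2.503 bits/symbol.

2.503 bits/symbol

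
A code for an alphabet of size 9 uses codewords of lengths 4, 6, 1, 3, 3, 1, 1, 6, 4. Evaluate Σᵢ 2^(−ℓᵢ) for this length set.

With common denominator 2^6 = 64: Σ 2^(−ℓᵢ) = 4/64 + 1/64 + 32/64 + 8/64 + 8/64 + 32/64 + 32/64 + 1/64 + 4/64 = 122/64 = 1.90625.

1.90625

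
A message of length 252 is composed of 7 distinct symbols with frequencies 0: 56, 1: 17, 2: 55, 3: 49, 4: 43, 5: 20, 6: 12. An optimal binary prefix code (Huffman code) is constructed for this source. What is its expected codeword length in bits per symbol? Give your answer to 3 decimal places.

2.675 bits/symbol

Probabilities are the counts divided by 252.
Repeatedly combine the two least-probable nodes; the expected code length is the sum of the merged weights.
merge 1/21 + 17/252 → 29/252
merge 5/63 + 29/252 → 7/36
merge 43/252 + 7/36 → 23/63
merge 7/36 + 55/252 → 26/63
merge 2/9 + 23/63 → 37/63
merge 26/63 + 37/63 → 1
L = 29/252 + 7/36 + 23/63 + 26/63 + 37/63 + 1 = 337/126 ≈ 2.675 bits/symbol.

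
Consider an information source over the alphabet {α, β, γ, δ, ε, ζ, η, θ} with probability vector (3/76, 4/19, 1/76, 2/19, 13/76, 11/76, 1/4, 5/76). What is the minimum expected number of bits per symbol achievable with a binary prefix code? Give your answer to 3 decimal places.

Repeatedly combine the two least-probable nodes; the expected code length is the sum of the merged weights.
merge 1/76 + 3/76 → 1/19
merge 1/19 + 5/76 → 9/76
merge 2/19 + 9/76 → 17/76
merge 11/76 + 13/76 → 6/19
merge 4/19 + 17/76 → 33/76
merge 1/4 + 6/19 → 43/76
merge 33/76 + 43/76 → 1
L = 1/19 + 9/76 + 17/76 + 6/19 + 33/76 + 43/76 + 1 = 103/38 ≈ 2.711 bits/symbol.

2.711 bits/symbol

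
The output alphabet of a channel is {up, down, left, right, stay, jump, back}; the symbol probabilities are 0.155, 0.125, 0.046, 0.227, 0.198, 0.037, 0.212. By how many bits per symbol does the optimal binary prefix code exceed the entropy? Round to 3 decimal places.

0.049 bits

Entropy H = −Σ p log₂ p ≈ 2.5949 bits.
Huffman merges: 37/1000+23/500→83/1000; 83/1000+1/8→26/125; 31/200+99/500→353/1000; 26/125+53/250→21/50; 227/1000+353/1000→29/50; 21/50+29/50→1. L = 661/250 ≈ 2.6440.
L − H = 2.6440 − 2.5949 = 0.049 bits.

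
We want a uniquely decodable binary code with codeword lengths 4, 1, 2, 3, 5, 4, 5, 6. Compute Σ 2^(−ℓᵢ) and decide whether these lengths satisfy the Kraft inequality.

1.078125; no

With common denominator 2^6 = 64: Σ 2^(−ℓᵢ) = 4/64 + 32/64 + 16/64 + 8/64 + 2/64 + 4/64 + 2/64 + 1/64 = 69/64 = 1.078125.
Kraft's inequality requires Σ ≤ 1; here Σ = 1.078125 > 1, so no such prefix code exists.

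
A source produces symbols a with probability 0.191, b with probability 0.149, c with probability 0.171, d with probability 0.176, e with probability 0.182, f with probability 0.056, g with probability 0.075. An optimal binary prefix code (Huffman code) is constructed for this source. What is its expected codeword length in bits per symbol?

2.758 bits/symbol

Repeatedly combine the two least-probable nodes; the expected code length is the sum of the merged weights.
merge 7/125 + 3/40 → 131/1000
merge 131/1000 + 149/1000 → 7/25
merge 171/1000 + 22/125 → 347/1000
merge 91/500 + 191/1000 → 373/1000
merge 7/25 + 347/1000 → 627/1000
merge 373/1000 + 627/1000 → 1
L = 131/1000 + 7/25 + 347/1000 + 373/1000 + 627/1000 + 1 = 1379/500 = 2.758 bits/symbol.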